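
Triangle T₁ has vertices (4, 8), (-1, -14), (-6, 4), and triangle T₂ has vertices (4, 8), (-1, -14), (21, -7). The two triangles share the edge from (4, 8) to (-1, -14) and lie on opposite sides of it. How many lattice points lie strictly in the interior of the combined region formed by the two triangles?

The union is the simple quadrilateral with vertices (4, 8), (-6, 4), (-1, -14), (21, -7) in order.
Using the shoelace formula, 2A = |(4·4 − (-6)·8) + ((-6)·(-14) − (-1)·4) + ((-1)·(-7) − 21·(-14)) + (21·8 − 4·(-7))| = 649, so the area is 324.5.
The number of boundary lattice points is Σ gcd(|Δx|,|Δy|) = gcd(10,4) + gcd(5,18) + gcd(22,7) + gcd(17,15) = 2+1+1+1 = 5.
By Pick's theorem I = A − B/2 + 1 = 324.5 − 5/2 + 1 = 323.

323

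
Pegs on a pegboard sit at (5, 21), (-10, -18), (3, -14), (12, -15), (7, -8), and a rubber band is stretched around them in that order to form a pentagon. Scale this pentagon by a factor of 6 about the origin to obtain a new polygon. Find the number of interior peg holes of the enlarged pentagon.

By the shoelace formula, twice the signed area is |[5·(-18) − (-10)·21] + [(-10)·(-14) − 3·(-18)] + [3·(-15) − 12·(-14)] + [12·(-8) − 7·(-15)] + [7·21 − 5·(-8)]| = 633, so the area is 633/2.
The number of boundary lattice points is Σ gcd(|Δx|,|Δy|) = gcd(15,39) + gcd(13,4) + gcd(9,1) + gcd(5,7) + gcd(2,29) = 3+1+1+1+1 = 7.
Scaling by 6 multiplies the area by 6² = 36 (so the new area is 11394) and multiplies the boundary lattice-point count by 6, giving 42.
By Pick's theorem, the interior count of the dilated polygon is 11394 − 42/2 + 1 = 11374.

11374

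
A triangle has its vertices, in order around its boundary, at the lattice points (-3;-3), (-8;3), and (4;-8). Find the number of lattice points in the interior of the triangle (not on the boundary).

Using the shoelace formula, 2A = |[(-3)·3 − (-8)·(-3)] + [(-8)·(-8) − 4·3] + [4·(-3) − (-3)·(-8)]| = 17, so the area is 8.5.
Summing gcd(|Δx|,|Δy|) over the edges gives the boundary count: gcd(5,6) + gcd(12,11) + gcd(7,5) = 1+1+1 = 3.
Pick's theorem gives I = A − B/2 + 1 = 8.5 − 3/2 + 1 = 8.

8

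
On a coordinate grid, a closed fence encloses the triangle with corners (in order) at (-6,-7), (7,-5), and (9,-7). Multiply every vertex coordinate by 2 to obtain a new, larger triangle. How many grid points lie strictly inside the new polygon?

The shoelace formula gives twice the area as |((-6)·(-5) − 7·(-7)) + (7·(-7) − 9·(-5)) + (9·(-7) − (-6)·(-7))| = 30, so the area is 15.
Along each edge there are gcd(|Δx|,|Δy|)+1 lattice points, so counting each shared vertex once the boundary has gcd(13,2) + gcd(2,2) + gcd(15,0) = 1+2+15 = 18.
Scaling by 2 multiplies the area by 2² = 4 (so the new area is 60) and multiplies the boundary lattice-point count by 2, giving 36.
By Pick's theorem, the interior count of the dilated polygon is 60 − 36/2 + 1 = 43.

43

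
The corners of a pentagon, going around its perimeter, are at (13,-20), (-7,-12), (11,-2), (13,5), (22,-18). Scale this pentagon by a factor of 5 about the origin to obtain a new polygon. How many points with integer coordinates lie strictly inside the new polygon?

Using the shoelace formula, 2A = |[13·(-12) − (-7)·(-20)] + [(-7)·(-2) − 11·(-12)] + [11·5 − 13·(-2)] + [13·(-18) − 22·5] + [22·(-20) − 13·(-18)]| = 619, so the area is 619/2.
The number of boundary lattice points is Σ gcd(|Δx|,|Δy|) = gcd(20,8) + gcd(18,10) + gcd(2,7) + gcd(9,23) + gcd(9,2) = 4+2+1+1+1 = 9.
Scaling by 5 multiplies the area by 5² = 25 (so the new area is 15475/2) and multiplies the boundary lattice-point count by 5, giving 45.
By Pick's theorem, the interior count of the dilated polygon is 15475/2 − 45/2 + 1 = 7716.

7716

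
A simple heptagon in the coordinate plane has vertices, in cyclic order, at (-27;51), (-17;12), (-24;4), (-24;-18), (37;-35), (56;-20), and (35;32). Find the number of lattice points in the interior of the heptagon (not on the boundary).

By the shoelace formula, twice the signed area is |[(-27)·12 − (-17)·51] + [(-17)·4 − (-24)·12] + [(-24)·(-18) − (-24)·4] + [(-24)·(-35) − 37·(-18)] + [37·(-20) − 56·(-35)] + [56·32 − 35·(-20)] + [35·51 − (-27)·32]| = 9158, so the area is 4579.
Summing gcd(|Δx|,|Δy|) over the edges gives the boundary count: gcd(10,39) + gcd(7,8) + gcd(0,22) + gcd(61,17) + gcd(19,15) + gcd(21,52) + gcd(62,19) = 1+1+22+1+1+1+1 = 28.
Pick's theorem gives I = A − B/2 + 1 = 4579 − 28/2 + 1 = 4566.

4566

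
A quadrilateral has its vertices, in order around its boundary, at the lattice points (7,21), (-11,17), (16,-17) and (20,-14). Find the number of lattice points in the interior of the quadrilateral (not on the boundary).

The shoelace formula gives twice the area as |(7·17 − (-11)·21) + ((-11)·(-17) − 16·17) + (16·(-14) − 20·(-17)) + (20·21 − 7·(-14))| = 899, so the area is 899/2.
Summing gcd(|Δx|,|Δy|) over the edges gives the boundary count: gcd(18,4) + gcd(27,34) + gcd(4,3) + gcd(13,35) = 2+1+1+1 = 5.
By Pick's theorem A = I + B/2 − 1, so I = 899/2 − 5/2 + 1 = 448.

448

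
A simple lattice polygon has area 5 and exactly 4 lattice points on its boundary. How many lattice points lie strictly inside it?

4

From Pick's theorem, I = A − B/2 + 1 = 5 − 4/2 + 1 = 4.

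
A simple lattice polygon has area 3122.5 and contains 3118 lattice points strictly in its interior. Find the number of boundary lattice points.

Pick's theorem gives A = I + B/2 − 1, so B = 2(A − I + 1) = 2(3122.5 − 3118 + 1) = 11.

11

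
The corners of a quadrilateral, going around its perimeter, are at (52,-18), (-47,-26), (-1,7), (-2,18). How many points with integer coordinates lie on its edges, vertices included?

The number of boundary lattice points is Σ gcd(|Δx|,|Δy|) = gcd(99,8) + gcd(46,33) + gcd(1,11) + gcd(54,36) = 1+1+1+18 = 21.

21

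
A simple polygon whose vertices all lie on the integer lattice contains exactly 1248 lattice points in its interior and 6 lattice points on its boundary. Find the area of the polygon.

Pick's theorem states A = I + B/2 − 1, so A = 1248 + 6/2 − 1 = 1250.

1250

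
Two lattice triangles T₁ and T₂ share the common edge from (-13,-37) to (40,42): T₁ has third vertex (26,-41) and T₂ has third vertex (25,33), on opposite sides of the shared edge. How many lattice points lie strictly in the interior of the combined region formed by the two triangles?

1998

The union is the simple quadrilateral with vertices (-13,-37), (26,-41), (40,42), (25,33) in order.
By the shoelace formula, twice the signed area is |((-13)·(-41) − 26·(-37)) + (26·42 − 40·(-41)) + (40·33 − 25·42) + (25·(-37) − (-13)·33)| = 4001, so the area is 2000.5.
Summing gcd(|Δx|,|Δy|) over the edges gives the boundary count: gcd(39,4) + gcd(14,83) + gcd(15,9) + gcd(38,70) = 1+1+3+2 = 7.
By Pick's theorem I = A − B/2 + 1 = 2000.5 − 7/2 + 1 = 1998.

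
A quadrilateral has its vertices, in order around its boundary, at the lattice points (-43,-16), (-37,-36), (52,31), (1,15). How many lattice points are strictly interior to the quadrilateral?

The shoelace formula gives twice the area as |((-43)·(-36) − (-37)·(-16)) + ((-37)·31 − 52·(-36)) + (52·15 − 1·31) + (1·(-16) − (-43)·15)| = 3059, so the area is 3059/2.
The number of boundary lattice points is Σ gcd(|Δx|,|Δy|) = gcd(6,20) + gcd(89,67) + gcd(51,16) + gcd(44,31) = 2+1+1+1 = 5.
Pick's theorem gives I = A − B/2 + 1 = 3059/2 − 5/2 + 1 = 1528.

1528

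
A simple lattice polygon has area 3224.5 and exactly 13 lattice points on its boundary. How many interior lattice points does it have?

3219

From Pick's theorem, I = A − B/2 + 1 = 3224.5 − 13/2 + 1 = 3219.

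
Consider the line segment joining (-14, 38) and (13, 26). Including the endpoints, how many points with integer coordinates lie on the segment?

The number of lattice points on a segment between lattice points is gcd(|Δx|,|Δy|) + 1 = gcd(27,12) + 1 = 3 + 1 = 4.

4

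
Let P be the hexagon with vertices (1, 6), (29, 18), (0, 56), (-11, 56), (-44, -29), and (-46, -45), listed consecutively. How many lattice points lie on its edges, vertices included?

20

The number of boundary lattice points is Σ gcd(|Δx|,|Δy|) = gcd(28,12) + gcd(29,38) + gcd(11,0) + gcd(33,85) + gcd(2,16) + gcd(47,51) = 4+1+11+1+2+1 = 20.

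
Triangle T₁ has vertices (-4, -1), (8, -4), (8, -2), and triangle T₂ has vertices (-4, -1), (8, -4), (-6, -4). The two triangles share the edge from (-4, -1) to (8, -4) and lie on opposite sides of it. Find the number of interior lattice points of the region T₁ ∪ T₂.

25

The union is the simple quadrilateral with vertices (-4, -1), (8, -2), (8, -4), (-6, -4) in order.
By the shoelace formula, twice the signed area is |((-4)·(-2) − 8·(-1)) + (8·(-4) − 8·(-2)) + (8·(-4) − (-6)·(-4)) + ((-6)·(-1) − (-4)·(-4))| = 66, so the area is 33.
Along each edge there are gcd(|Δx|,|Δy|)+1 lattice points, so counting each shared vertex once the boundary has gcd(12,1) + gcd(0,2) + gcd(14,0) + gcd(2,3) = 1+2+14+1 = 18.
By Pick's theorem I = A − B/2 + 1 = 33 − 18/2 + 1 = 25.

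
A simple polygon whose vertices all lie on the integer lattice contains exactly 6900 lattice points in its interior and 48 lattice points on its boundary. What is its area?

6923

By Pick's theorem, A = I + B/2 − 1 = 6900 + 48/2 − 1 = 6923.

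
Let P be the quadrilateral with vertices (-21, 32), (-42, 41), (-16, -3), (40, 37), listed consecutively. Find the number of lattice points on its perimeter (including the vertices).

14

The number of boundary lattice points is Σ gcd(|Δx|,|Δy|) = gcd(21,9) + gcd(26,44) + gcd(56,40) + gcd(61,5) = 3+2+8+1 = 14.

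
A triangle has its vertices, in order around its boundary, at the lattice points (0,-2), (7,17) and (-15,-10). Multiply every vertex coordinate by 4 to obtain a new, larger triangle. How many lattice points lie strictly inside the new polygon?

Using the shoelace formula, 2A = |[0·17 − 7·(-2)] + [7·(-10) − (-15)·17] + [(-15)·(-2) − 0·(-10)]| = 229, so the area is 229/2.
Along each edge there are gcd(|Δx|,|Δy|)+1 lattice points, so counting each shared vertex once the boundary has gcd(7,19) + gcd(22,27) + gcd(15,8) = 1+1+1 = 3.
Scaling by 4 multiplies the area by 4² = 16 (so the new area is 1832) and multiplies the boundary lattice-point count by 4, giving 12.
By Pick's theorem, the interior count of the dilated polygon is 1832 − 12/2 + 1 = 1827.

1827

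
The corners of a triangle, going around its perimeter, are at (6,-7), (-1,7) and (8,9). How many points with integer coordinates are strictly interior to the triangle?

By the shoelace formula, twice the signed area is |(6·7 − (-1)·(-7)) + ((-1)·9 − 8·7) + (8·(-7) − 6·9)| = 140, so the area is 70.
The number of boundary lattice points is Σ gcd(|Δx|,|Δy|) = gcd(7,14) + gcd(9,2) + gcd(2,16) = 7+1+2 = 10.
By Pick's theorem A = I + B/2 − 1, so I = 70 − 10/2 + 1 = 66.

66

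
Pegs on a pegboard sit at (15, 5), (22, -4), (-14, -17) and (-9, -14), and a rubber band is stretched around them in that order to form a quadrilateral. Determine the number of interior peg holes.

The shoelace formula gives twice the area as |(15·(-4) − 22·5) + (22·(-17) − (-14)·(-4)) + ((-14)·(-14) − (-9)·(-17)) + ((-9)·5 − 15·(-14))| = 392, so the area is 196.
The number of boundary lattice points is Σ gcd(|Δx|,|Δy|) = gcd(7,9) + gcd(36,13) + gcd(5,3) + gcd(24,19) = 1+1+1+1 = 4.
By Pick's theorem A = I + B/2 − 1, so I = 196 − 4/2 + 1 = 195.

195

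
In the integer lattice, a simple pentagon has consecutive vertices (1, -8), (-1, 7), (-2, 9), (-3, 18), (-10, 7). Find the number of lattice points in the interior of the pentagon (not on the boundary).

112

The shoelace formula gives twice the area as |(1·7 − (-1)·(-8)) + ((-1)·9 − (-2)·7) + ((-2)·18 − (-3)·9) + ((-3)·7 − (-10)·18) + ((-10)·(-8) − 1·7)| = 227, so the area is 227/2.
Along each edge there are gcd(|Δx|,|Δy|)+1 lattice points, so counting each shared vertex once the boundary has gcd(2,15) + gcd(1,2) + gcd(1,9) + gcd(7,11) + gcd(11,15) = 1+1+1+1+1 = 5.
By Pick's theorem A = I + B/2 − 1, so I = 227/2 − 5/2 + 1 = 112.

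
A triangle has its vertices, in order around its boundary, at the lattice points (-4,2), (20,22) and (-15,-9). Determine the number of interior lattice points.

15

By the shoelace formula, twice the signed area is |[(-4)·22 − 20·2] + [20·(-9) − (-15)·22] + [(-15)·2 − (-4)·(-9)]| = 44, so the area is 22.
Along each edge there are gcd(|Δx|,|Δy|)+1 lattice points, so counting each shared vertex once the boundary has gcd(24,20) + gcd(35,31) + gcd(11,11) = 4+1+11 = 16.
Pick's theorem gives I = A − B/2 + 1 = 22 − 16/2 + 1 = 15.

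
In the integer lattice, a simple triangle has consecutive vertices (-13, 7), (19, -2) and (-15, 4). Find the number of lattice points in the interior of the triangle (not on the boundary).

The shoelace formula gives twice the area as |((-13)·(-2) − 19·7) + (19·4 − (-15)·(-2)) + ((-15)·7 − (-13)·4)| = 114, so the area is 57.
The number of boundary lattice points is Σ gcd(|Δx|,|Δy|) = gcd(32,9) + gcd(34,6) + gcd(2,3) = 1+2+1 = 4.
Pick's theorem gives I = A − B/2 + 1 = 57 − 4/2 + 1 = 56.

56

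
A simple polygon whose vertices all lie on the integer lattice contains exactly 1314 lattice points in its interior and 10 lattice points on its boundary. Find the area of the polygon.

1318

By Pick's theorem, A = I + B/2 − 1 = 1314 + 10/2 − 1 = 1318.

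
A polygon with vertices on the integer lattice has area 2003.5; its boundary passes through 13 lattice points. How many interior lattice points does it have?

1998

From Pick's theorem, I = A − B/2 + 1 = 2003.5 − 13/2 + 1 = 1998.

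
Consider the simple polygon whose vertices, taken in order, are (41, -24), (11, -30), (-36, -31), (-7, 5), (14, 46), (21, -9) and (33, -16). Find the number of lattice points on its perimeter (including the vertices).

Along each edge there are gcd(|Δx|,|Δy|)+1 lattice points, so counting each shared vertex once the boundary has gcd(30,6) + gcd(47,1) + gcd(29,36) + gcd(21,41) + gcd(7,55) + gcd(12,7) + gcd(8,8) = 6+1+1+1+1+1+8 = 19.

19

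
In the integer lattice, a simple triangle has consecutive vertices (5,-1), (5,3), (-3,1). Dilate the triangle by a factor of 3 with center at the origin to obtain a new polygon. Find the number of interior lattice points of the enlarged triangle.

The shoelace formula gives twice the area as |[5·3 − 5·(-1)] + [5·1 − (-3)·3] + [(-3)·(-1) − 5·1]| = 32, so the area is 16.
Summing gcd(|Δx|,|Δy|) over the edges gives the boundary count: gcd(0,4) + gcd(8,2) + gcd(8,2) = 4+2+2 = 8.
Scaling by 3 multiplies the area by 3² = 9 (so the new area is 144) and multiplies the boundary lattice-point count by 3, giving 24.
By Pick's theorem, the interior count of the dilated polygon is 144 − 24/2 + 1 = 133.

133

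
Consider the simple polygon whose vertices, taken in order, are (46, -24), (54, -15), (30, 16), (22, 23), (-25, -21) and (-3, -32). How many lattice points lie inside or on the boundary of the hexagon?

By the shoelace formula, twice the signed area is |(46·(-15) − 54·(-24)) + (54·16 − 30·(-15)) + (30·23 − 22·16) + (22·(-21) − (-25)·23) + ((-25)·(-32) − (-3)·(-21)) + ((-3)·(-24) − 46·(-32))| = 4652, so the area is 2326.
Along each edge there are gcd(|Δx|,|Δy|)+1 lattice points, so counting each shared vertex once the boundary has gcd(8,9) + gcd(24,31) + gcd(8,7) + gcd(47,44) + gcd(22,11) + gcd(49,8) = 1+1+1+1+11+1 = 16.
Pick's theorem gives I = A − B/2 + 1 = 2326 − 16/2 + 1 = 2319, so the closed region contains I + B = 2319 + 16 = 2335 lattice points.

2335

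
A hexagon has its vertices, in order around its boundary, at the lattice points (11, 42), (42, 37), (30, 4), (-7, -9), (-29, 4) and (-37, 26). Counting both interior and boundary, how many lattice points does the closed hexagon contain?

2651

The shoelace formula gives twice the area as |[11·37 − 42·42] + [42·4 − 30·37] + [30·(-9) − (-7)·4] + [(-7)·4 − (-29)·(-9)] + [(-29)·26 − (-37)·4] + [(-37)·42 − 11·26]| = 5276, so the area is 2638.
The number of boundary lattice points is Σ gcd(|Δx|,|Δy|) = gcd(31,5) + gcd(12,33) + gcd(37,13) + gcd(22,13) + gcd(8,22) + gcd(48,16) = 1+3+1+1+2+16 = 24.
Pick's theorem gives I = A − B/2 + 1 = 2638 − 24/2 + 1 = 2627, so the closed region contains I + B = 2627 + 24 = 2651 lattice points.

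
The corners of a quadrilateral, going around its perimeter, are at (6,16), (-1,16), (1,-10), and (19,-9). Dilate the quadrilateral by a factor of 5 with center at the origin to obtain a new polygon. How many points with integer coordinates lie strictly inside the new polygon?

By the shoelace formula, twice the signed area is |(6·16 − (-1)·16) + ((-1)·(-10) − 1·16) + (1·(-9) − 19·(-10)) + (19·16 − 6·(-9))| = 645, so the area is 645/2.
Summing gcd(|Δx|,|Δy|) over the edges gives the boundary count: gcd(7,0) + gcd(2,26) + gcd(18,1) + gcd(13,25) = 7+2+1+1 = 11.
Scaling by 5 multiplies the area by 5² = 25 (so the new area is 8062.5) and multiplies the boundary lattice-point count by 5, giving 55.
By Pick's theorem, the interior count of the dilated polygon is 8062.5 − 55/2 + 1 = 8036.

8036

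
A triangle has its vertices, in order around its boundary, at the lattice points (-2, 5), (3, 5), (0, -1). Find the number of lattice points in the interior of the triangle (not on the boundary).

11

Using the shoelace formula, 2A = |((-2)·5 − 3·5) + (3·(-1) − 0·5) + (0·5 − (-2)·(-1))| = 30, so the area is 15.
The number of boundary lattice points is Σ gcd(|Δx|,|Δy|) = gcd(5,0) + gcd(3,6) + gcd(2,6) = 5+3+2 = 10.
Pick's theorem gives I = A − B/2 + 1 = 15 − 10/2 + 1 = 11.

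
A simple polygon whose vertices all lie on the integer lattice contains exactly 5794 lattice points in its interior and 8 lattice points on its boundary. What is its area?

5797

Pick's theorem states A = I + B/2 − 1, so A = 5794 + 8/2 − 1 = 5797.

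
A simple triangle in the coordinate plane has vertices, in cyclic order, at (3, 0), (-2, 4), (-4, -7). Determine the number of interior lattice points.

The shoelace formula gives twice the area as |(3·4 − (-2)·0) + ((-2)·(-7) − (-4)·4) + ((-4)·0 − 3·(-7))| = 63, so the area is 63/2.
Along each edge there are gcd(|Δx|,|Δy|)+1 lattice points, so counting each shared vertex once the boundary has gcd(5,4) + gcd(2,11) + gcd(7,7) = 1+1+7 = 9.
By Pick's theorem A = I + B/2 − 1, so I = 63/2 − 9/2 + 1 = 28.

28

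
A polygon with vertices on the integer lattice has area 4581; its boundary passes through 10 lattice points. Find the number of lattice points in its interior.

Pick's theorem A = I + B/2 − 1 rearranges to I = A − B/2 + 1 = 4581 − 10/2 + 1 = 4577.

4577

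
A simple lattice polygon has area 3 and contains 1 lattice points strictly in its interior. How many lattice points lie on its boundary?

6

Pick's theorem gives A = I + B/2 − 1, so B = 2(A − I + 1) = 2(3 − 1 + 1) = 6.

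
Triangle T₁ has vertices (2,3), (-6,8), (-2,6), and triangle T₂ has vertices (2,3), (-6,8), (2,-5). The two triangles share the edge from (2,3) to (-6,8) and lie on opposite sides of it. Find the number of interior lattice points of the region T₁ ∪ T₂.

29

The union is the simple quadrilateral with vertices (2,3), (-2,6), (-6,8), (2,-5) in order.
Using the shoelace formula, 2A = |[2·6 − (-2)·3] + [(-2)·8 − (-6)·6] + [(-6)·(-5) − 2·8] + [2·3 − 2·(-5)]| = 68, so the area is 34.
Along each edge there are gcd(|Δx|,|Δy|)+1 lattice points, so counting each shared vertex once the boundary has gcd(4,3) + gcd(4,2) + gcd(8,13) + gcd(0,8) = 1+2+1+8 = 12.
By Pick's theorem I = A − B/2 + 1 = 34 − 12/2 + 1 = 29.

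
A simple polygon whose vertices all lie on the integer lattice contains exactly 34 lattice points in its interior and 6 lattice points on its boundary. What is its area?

Pick's theorem states A = I + B/2 − 1, so A = 34 + 6/2 − 1 = 36.

36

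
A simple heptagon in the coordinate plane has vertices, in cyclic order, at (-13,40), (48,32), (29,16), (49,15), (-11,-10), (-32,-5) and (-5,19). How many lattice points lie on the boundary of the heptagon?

The number of boundary lattice points is Σ gcd(|Δx|,|Δy|) = gcd(61,8) + gcd(19,16) + gcd(20,1) + gcd(60,25) + gcd(21,5) + gcd(27,24) + gcd(8,21) = 1+1+1+5+1+3+1 = 13.

13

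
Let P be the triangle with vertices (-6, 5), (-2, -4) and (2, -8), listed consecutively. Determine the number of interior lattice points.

8

By the shoelace formula, twice the signed area is |((-6)·(-4) − (-2)·5) + ((-2)·(-8) − 2·(-4)) + (2·5 − (-6)·(-8))| = 20, so the area is 10.
The number of boundary lattice points is Σ gcd(|Δx|,|Δy|) = gcd(4,9) + gcd(4,4) + gcd(8,13) = 1+4+1 = 6.
Pick's theorem gives I = A − B/2 + 1 = 10 − 6/2 + 1 = 8.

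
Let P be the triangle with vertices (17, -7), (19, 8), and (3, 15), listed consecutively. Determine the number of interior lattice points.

126

By the shoelace formula, twice the signed area is |[17·8 − 19·(-7)] + [19·15 − 3·8] + [3·(-7) − 17·15]| = 254, so the area is 127.
The number of boundary lattice points is Σ gcd(|Δx|,|Δy|) = gcd(2,15) + gcd(16,7) + gcd(14,22) = 1+1+2 = 4.
Pick's theorem gives I = A − B/2 + 1 = 127 − 4/2 + 1 = 126.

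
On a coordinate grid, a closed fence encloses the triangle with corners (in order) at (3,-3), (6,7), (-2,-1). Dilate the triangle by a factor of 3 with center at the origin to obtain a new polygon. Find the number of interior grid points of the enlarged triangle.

238

The shoelace formula gives twice the area as |[3·7 − 6·(-3)] + [6·(-1) − (-2)·7] + [(-2)·(-3) − 3·(-1)]| = 56, so the area is 28.
Summing gcd(|Δx|,|Δy|) over the edges gives the boundary count: gcd(3,10) + gcd(8,8) + gcd(5,2) = 1+8+1 = 10.
Scaling by 3 multiplies the area by 3² = 9 (so the new area is 252) and multiplies the boundary lattice-point count by 3, giving 30.
By Pick's theorem, the interior count of the dilated polygon is 252 − 30/2 + 1 = 238.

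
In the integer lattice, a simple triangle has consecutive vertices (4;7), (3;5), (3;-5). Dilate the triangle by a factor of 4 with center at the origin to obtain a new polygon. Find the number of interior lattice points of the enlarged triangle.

57

Using the shoelace formula, 2A = |(4·5 − 3·7) + (3·(-5) − 3·5) + (3·7 − 4·(-5))| = 10, so the area is 5.
The number of boundary lattice points is Σ gcd(|Δx|,|Δy|) = gcd(1,2) + gcd(0,10) + gcd(1,12) = 1+10+1 = 12.
Scaling by 4 multiplies the area by 4² = 16 (so the new area is 80) and multiplies the boundary lattice-point count by 4, giving 48.
By Pick's theorem, the interior count of the dilated polygon is 80 − 48/2 + 1 = 57.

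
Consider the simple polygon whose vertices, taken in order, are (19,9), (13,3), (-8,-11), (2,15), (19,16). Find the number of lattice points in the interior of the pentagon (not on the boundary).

321

By the shoelace formula, twice the signed area is |[19·3 − 13·9] + [13·(-11) − (-8)·3] + [(-8)·15 − 2·(-11)] + [2·16 − 19·15] + [19·9 − 19·16]| = 663, so the area is 331.5.
Summing gcd(|Δx|,|Δy|) over the edges gives the boundary count: gcd(6,6) + gcd(21,14) + gcd(10,26) + gcd(17,1) + gcd(0,7) = 6+7+2+1+7 = 23.
By Pick's theorem A = I + B/2 − 1, so I = 331.5 − 23/2 + 1 = 321.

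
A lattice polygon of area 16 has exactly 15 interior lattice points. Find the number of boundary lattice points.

4

Pick's theorem gives A = I + B/2 − 1, so B = 2(A − I + 1) = 2(16 − 15 + 1) = 4.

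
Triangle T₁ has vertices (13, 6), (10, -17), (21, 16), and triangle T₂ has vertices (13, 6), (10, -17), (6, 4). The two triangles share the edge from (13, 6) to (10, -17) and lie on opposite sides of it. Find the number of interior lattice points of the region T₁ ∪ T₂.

The union is the simple quadrilateral with vertices (13, 6), (21, 16), (10, -17), (6, 4) in order.
By the shoelace formula, twice the signed area is |[13·16 − 21·6] + [21·(-17) − 10·16] + [10·4 − 6·(-17)] + [6·6 − 13·4]| = 309, so the area is 309/2.
The number of boundary lattice points is Σ gcd(|Δx|,|Δy|) = gcd(8,10) + gcd(11,33) + gcd(4,21) + gcd(7,2) = 2+11+1+1 = 15.
By Pick's theorem I = A − B/2 + 1 = 309/2 − 15/2 + 1 = 148.

148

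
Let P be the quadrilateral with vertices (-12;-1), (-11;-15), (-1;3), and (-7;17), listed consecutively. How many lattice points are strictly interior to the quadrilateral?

The shoelace formula gives twice the area as |((-12)·(-15) − (-11)·(-1)) + ((-11)·3 − (-1)·(-15)) + ((-1)·17 − (-7)·3) + ((-7)·(-1) − (-12)·17)| = 336, so the area is 168.
The number of boundary lattice points is Σ gcd(|Δx|,|Δy|) = gcd(1,14) + gcd(10,18) + gcd(6,14) + gcd(5,18) = 1+2+2+1 = 6.
By Pick's theorem A = I + B/2 − 1, so I = 168 − 6/2 + 1 = 166.

166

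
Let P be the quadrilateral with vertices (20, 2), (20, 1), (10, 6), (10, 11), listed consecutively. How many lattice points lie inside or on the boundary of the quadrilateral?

By the shoelace formula, twice the signed area is |[20·1 − 20·2] + [20·6 − 10·1] + [10·11 − 10·6] + [10·2 − 20·11]| = 60, so the area is 30.
Along each edge there are gcd(|Δx|,|Δy|)+1 lattice points, so counting each shared vertex once the boundary has gcd(0,1) + gcd(10,5) + gcd(0,5) + gcd(10,9) = 1+5+5+1 = 12.
Pick's theorem gives I = A − B/2 + 1 = 30 − 12/2 + 1 = 25, so the closed region contains I + B = 25 + 12 = 37 lattice points.

37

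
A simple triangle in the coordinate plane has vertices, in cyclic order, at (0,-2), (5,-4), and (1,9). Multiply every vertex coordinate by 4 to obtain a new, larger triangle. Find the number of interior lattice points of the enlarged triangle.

451

By the shoelace formula, twice the signed area is |[0·(-4) − 5·(-2)] + [5·9 − 1·(-4)] + [1·(-2) − 0·9]| = 57, so the area is 28.5.
Summing gcd(|Δx|,|Δy|) over the edges gives the boundary count: gcd(5,2) + gcd(4,13) + gcd(1,11) = 1+1+1 = 3.
Scaling by 4 multiplies the area by 4² = 16 (so the new area is 456) and multiplies the boundary lattice-point count by 4, giving 12.
By Pick's theorem, the interior count of the dilated polygon is 456 − 12/2 + 1 = 451.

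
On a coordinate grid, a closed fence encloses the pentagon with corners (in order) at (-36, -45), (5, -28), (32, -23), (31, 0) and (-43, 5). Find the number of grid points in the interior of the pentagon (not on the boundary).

By the shoelace formula, twice the signed area is |((-36)·(-28) − 5·(-45)) + (5·(-23) − 32·(-28)) + (32·0 − 31·(-23)) + (31·5 − (-43)·0) + ((-43)·(-45) − (-36)·5)| = 4997, so the area is 4997/2.
Along each edge there are gcd(|Δx|,|Δy|)+1 lattice points, so counting each shared vertex once the boundary has gcd(41,17) + gcd(27,5) + gcd(1,23) + gcd(74,5) + gcd(7,50) = 1+1+1+1+1 = 5.
Pick's theorem gives I = A − B/2 + 1 = 4997/2 − 5/2 + 1 = 2497.

2497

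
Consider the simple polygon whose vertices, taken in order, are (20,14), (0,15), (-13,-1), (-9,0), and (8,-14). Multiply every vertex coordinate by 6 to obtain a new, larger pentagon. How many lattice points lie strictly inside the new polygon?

By the shoelace formula, twice the signed area is |(20·15 − 0·14) + (0·(-1) − (-13)·15) + ((-13)·0 − (-9)·(-1)) + ((-9)·(-14) − 8·0) + (8·14 − 20·(-14))| = 1004, so the area is 502.
The number of boundary lattice points is Σ gcd(|Δx|,|Δy|) = gcd(20,1) + gcd(13,16) + gcd(4,1) + gcd(17,14) + gcd(12,28) = 1+1+1+1+4 = 8.
Scaling by 6 multiplies the area by 6² = 36 (so the new area is 18072) and multiplies the boundary lattice-point count by 6, giving 48.
By Pick's theorem, the interior count of the dilated polygon is 18072 − 48/2 + 1 = 18049.

18049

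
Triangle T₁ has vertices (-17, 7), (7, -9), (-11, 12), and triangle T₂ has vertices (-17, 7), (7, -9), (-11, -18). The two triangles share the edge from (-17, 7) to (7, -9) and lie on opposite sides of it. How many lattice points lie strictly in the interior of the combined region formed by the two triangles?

354

The union is the simple quadrilateral with vertices (-17, 7), (-11, 12), (7, -9), (-11, -18) in order.
The shoelace formula gives twice the area as |((-17)·12 − (-11)·7) + ((-11)·(-9) − 7·12) + (7·(-18) − (-11)·(-9)) + ((-11)·7 − (-17)·(-18))| = 720, so the area is 360.
The number of boundary lattice points is Σ gcd(|Δx|,|Δy|) = gcd(6,5) + gcd(18,21) + gcd(18,9) + gcd(6,25) = 1+3+9+1 = 14.
By Pick's theorem I = A − B/2 + 1 = 360 − 14/2 + 1 = 354.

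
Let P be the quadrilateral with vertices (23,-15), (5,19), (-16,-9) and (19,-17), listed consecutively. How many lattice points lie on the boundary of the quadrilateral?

Summing gcd(|Δx|,|Δy|) over the edges gives the boundary count: gcd(18,34) + gcd(21,28) + gcd(35,8) + gcd(4,2) = 2+7+1+2 = 12.

12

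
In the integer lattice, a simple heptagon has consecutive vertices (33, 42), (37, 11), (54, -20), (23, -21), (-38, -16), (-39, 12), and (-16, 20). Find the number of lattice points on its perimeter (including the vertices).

The number of boundary lattice points is Σ gcd(|Δx|,|Δy|) = gcd(4,31) + gcd(17,31) + gcd(31,1) + gcd(61,5) + gcd(1,28) + gcd(23,8) + gcd(49,22) = 1+1+1+1+1+1+1 = 7.

7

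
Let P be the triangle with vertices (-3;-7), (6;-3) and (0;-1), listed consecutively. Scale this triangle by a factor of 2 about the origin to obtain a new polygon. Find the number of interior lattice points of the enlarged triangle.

By the shoelace formula, twice the signed area is |((-3)·(-3) − 6·(-7)) + (6·(-1) − 0·(-3)) + (0·(-7) − (-3)·(-1))| = 42, so the area is 21.
Summing gcd(|Δx|,|Δy|) over the edges gives the boundary count: gcd(9,4) + gcd(6,2) + gcd(3,6) = 1+2+3 = 6.
Scaling by 2 multiplies the area by 2² = 4 (so the new area is 84) and multiplies the boundary lattice-point count by 2, giving 12.
By Pick's theorem, the interior count of the dilated polygon is 84 − 12/2 + 1 = 79.

79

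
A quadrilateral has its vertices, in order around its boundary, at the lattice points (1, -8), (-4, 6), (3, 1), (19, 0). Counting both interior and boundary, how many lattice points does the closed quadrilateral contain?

The shoelace formula gives twice the area as |[1·6 − (-4)·(-8)] + [(-4)·1 − 3·6] + [3·0 − 19·1] + [19·(-8) − 1·0]| = 219, so the area is 109.5.
The number of boundary lattice points is Σ gcd(|Δx|,|Δy|) = gcd(5,14) + gcd(7,5) + gcd(16,1) + gcd(18,8) = 1+1+1+2 = 5.
Pick's theorem gives I = A − B/2 + 1 = 109.5 − 5/2 + 1 = 108, so the closed region contains I + B = 108 + 5 = 113 lattice points.

113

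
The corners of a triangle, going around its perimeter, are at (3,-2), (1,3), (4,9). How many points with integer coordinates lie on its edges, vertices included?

Along each edge there are gcd(|Δx|,|Δy|)+1 lattice points, so counting each shared vertex once the boundary has gcd(2,5) + gcd(3,6) + gcd(1,11) = 1+3+1 = 5.

5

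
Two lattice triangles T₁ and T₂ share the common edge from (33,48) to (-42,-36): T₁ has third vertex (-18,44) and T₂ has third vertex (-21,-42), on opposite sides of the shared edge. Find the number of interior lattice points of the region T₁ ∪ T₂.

3085

The union is the simple quadrilateral with vertices (33,48), (-18,44), (-42,-36), (-21,-42) in order.
The shoelace formula gives twice the area as |(33·44 − (-18)·48) + ((-18)·(-36) − (-42)·44) + ((-42)·(-42) − (-21)·(-36)) + ((-21)·48 − 33·(-42))| = 6198, so the area is 3099.
Along each edge there are gcd(|Δx|,|Δy|)+1 lattice points, so counting each shared vertex once the boundary has gcd(51,4) + gcd(24,80) + gcd(21,6) + gcd(54,90) = 1+8+3+18 = 30.
By Pick's theorem I = A − B/2 + 1 = 3099 − 30/2 + 1 = 3085.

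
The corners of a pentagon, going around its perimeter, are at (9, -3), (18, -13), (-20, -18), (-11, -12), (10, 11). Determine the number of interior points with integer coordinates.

365

Using the shoelace formula, 2A = |(9·(-13) − 18·(-3)) + (18·(-18) − (-20)·(-13)) + ((-20)·(-12) − (-11)·(-18)) + ((-11)·11 − 10·(-12)) + (10·(-3) − 9·11)| = 735, so the area is 735/2.
The number of boundary lattice points is Σ gcd(|Δx|,|Δy|) = gcd(9,10) + gcd(38,5) + gcd(9,6) + gcd(21,23) + gcd(1,14) = 1+1+3+1+1 = 7.
By Pick's theorem A = I + B/2 − 1, so I = 735/2 − 7/2 + 1 = 365.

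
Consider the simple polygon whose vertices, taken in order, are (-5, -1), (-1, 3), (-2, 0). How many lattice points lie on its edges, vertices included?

The number of boundary lattice points is Σ gcd(|Δx|,|Δy|) = gcd(4,4) + gcd(1,3) + gcd(3,1) = 4+1+1 = 6.

6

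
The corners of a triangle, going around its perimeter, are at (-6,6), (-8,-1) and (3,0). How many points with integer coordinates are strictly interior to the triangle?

Using the shoelace formula, 2A = |((-6)·(-1) − (-8)·6) + ((-8)·0 − 3·(-1)) + (3·6 − (-6)·0)| = 75, so the area is 37.5.
Along each edge there are gcd(|Δx|,|Δy|)+1 lattice points, so counting each shared vertex once the boundary has gcd(2,7) + gcd(11,1) + gcd(9,6) = 1+1+3 = 5.
Pick's theorem gives I = A − B/2 + 1 = 37.5 − 5/2 + 1 = 36.

36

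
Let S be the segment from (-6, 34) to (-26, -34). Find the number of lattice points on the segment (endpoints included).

5

The number of lattice points on a segment between lattice points is gcd(|Δx|,|Δy|) + 1 = gcd(20,68) + 1 = 4 + 1 = 5.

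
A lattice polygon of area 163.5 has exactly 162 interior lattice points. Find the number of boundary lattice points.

5

Pick's theorem gives A = I + B/2 − 1, so B = 2(A − I + 1) = 2(163.5 − 162 + 1) = 5.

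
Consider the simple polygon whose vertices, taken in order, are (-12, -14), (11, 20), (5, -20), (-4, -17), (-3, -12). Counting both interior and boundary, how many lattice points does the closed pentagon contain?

343

The shoelace formula gives twice the area as |[(-12)·20 − 11·(-14)] + [11·(-20) − 5·20] + [5·(-17) − (-4)·(-20)] + [(-4)·(-12) − (-3)·(-17)] + [(-3)·(-14) − (-12)·(-12)]| = 676, so the area is 338.
The number of boundary lattice points is Σ gcd(|Δx|,|Δy|) = gcd(23,34) + gcd(6,40) + gcd(9,3) + gcd(1,5) + gcd(9,2) = 1+2+3+1+1 = 8.
Pick's theorem gives I = A − B/2 + 1 = 338 − 8/2 + 1 = 335, so the closed region contains I + B = 335 + 8 = 343 lattice points.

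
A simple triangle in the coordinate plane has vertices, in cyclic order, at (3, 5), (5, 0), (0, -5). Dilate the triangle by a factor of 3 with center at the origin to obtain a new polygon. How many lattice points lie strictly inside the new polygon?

148

Using the shoelace formula, 2A = |[3·0 − 5·5] + [5·(-5) − 0·0] + [0·5 − 3·(-5)]| = 35, so the area is 35/2.
Summing gcd(|Δx|,|Δy|) over the edges gives the boundary count: gcd(2,5) + gcd(5,5) + gcd(3,10) = 1+5+1 = 7.
Scaling by 3 multiplies the area by 3² = 9 (so the new area is 315/2) and multiplies the boundary lattice-point count by 3, giving 21.
By Pick's theorem, the interior count of the dilated polygon is 315/2 − 21/2 + 1 = 148.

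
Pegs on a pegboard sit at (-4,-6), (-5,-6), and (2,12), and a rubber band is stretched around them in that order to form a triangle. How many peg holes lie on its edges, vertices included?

Summing gcd(|Δx|,|Δy|) over the edges gives the boundary count: gcd(1,0) + gcd(7,18) + gcd(6,18) = 1+1+6 = 8.

8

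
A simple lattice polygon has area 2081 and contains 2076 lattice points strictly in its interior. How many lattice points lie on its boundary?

12

Pick's theorem gives A = I + B/2 − 1, so B = 2(A − I + 1) = 2(2081 − 2076 + 1) = 12.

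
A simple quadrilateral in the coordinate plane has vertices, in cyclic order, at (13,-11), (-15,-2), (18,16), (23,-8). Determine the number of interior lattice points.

By the shoelace formula, twice the signed area is |[13·(-2) − (-15)·(-11)] + [(-15)·16 − 18·(-2)] + [18·(-8) − 23·16] + [23·(-11) − 13·(-8)]| = 1056, so the area is 528.
The number of boundary lattice points is Σ gcd(|Δx|,|Δy|) = gcd(28,9) + gcd(33,18) + gcd(5,24) + gcd(10,3) = 1+3+1+1 = 6.
Pick's theorem gives I = A − B/2 + 1 = 528 − 6/2 + 1 = 526.

526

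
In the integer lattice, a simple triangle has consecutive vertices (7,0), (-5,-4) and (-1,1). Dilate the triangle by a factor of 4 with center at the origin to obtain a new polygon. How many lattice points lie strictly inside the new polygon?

The shoelace formula gives twice the area as |[7·(-4) − (-5)·0] + [(-5)·1 − (-1)·(-4)] + [(-1)·0 − 7·1]| = 44, so the area is 22.
Along each edge there are gcd(|Δx|,|Δy|)+1 lattice points, so counting each shared vertex once the boundary has gcd(12,4) + gcd(4,5) + gcd(8,1) = 4+1+1 = 6.
Scaling by 4 multiplies the area by 4² = 16 (so the new area is 352) and multiplies the boundary lattice-point count by 4, giving 24.
By Pick's theorem, the interior count of the dilated polygon is 352 − 24/2 + 1 = 341.

341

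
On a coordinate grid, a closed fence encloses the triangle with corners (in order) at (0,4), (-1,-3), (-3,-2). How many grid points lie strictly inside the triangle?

By the shoelace formula, twice the signed area is |(0·(-3) − (-1)·4) + ((-1)·(-2) − (-3)·(-3)) + ((-3)·4 − 0·(-2))| = 15, so the area is 15/2.
The number of boundary lattice points is Σ gcd(|Δx|,|Δy|) = gcd(1,7) + gcd(2,1) + gcd(3,6) = 1+1+3 = 5.
By Pick's theorem A = I + B/2 − 1, so I = 15/2 − 5/2 + 1 = 6.

6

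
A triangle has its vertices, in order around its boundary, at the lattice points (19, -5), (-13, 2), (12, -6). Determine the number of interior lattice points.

The shoelace formula gives twice the area as |[19·2 − (-13)·(-5)] + [(-13)·(-6) − 12·2] + [12·(-5) − 19·(-6)]| = 81, so the area is 81/2.
Summing gcd(|Δx|,|Δy|) over the edges gives the boundary count: gcd(32,7) + gcd(25,8) + gcd(7,1) = 1+1+1 = 3.
By Pick's theorem A = I + B/2 − 1, so I = 81/2 − 3/2 + 1 = 40.

40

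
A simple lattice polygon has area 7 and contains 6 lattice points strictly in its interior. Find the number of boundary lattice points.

4

Pick's theorem gives A = I + B/2 − 1, so B = 2(A − I + 1) = 2(7 − 6 + 1) = 4.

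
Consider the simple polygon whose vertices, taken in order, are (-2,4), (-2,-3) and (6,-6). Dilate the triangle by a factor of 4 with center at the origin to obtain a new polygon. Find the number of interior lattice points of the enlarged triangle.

Using the shoelace formula, 2A = |((-2)·(-3) − (-2)·4) + ((-2)·(-6) − 6·(-3)) + (6·4 − (-2)·(-6))| = 56, so the area is 28.
The number of boundary lattice points is Σ gcd(|Δx|,|Δy|) = gcd(0,7) + gcd(8,3) + gcd(8,10) = 7+1+2 = 10.
Scaling by 4 multiplies the area by 4² = 16 (so the new area is 448) and multiplies the boundary lattice-point count by 4, giving 40.
By Pick's theorem, the interior count of the dilated polygon is 448 − 40/2 + 1 = 429.

429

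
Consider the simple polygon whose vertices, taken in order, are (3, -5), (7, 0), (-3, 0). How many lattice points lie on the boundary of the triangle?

The number of boundary lattice points is Σ gcd(|Δx|,|Δy|) = gcd(4,5) + gcd(10,0) + gcd(6,5) = 1+10+1 = 12.

12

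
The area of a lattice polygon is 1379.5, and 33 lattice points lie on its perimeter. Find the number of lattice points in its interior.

1364

From Pick's theorem, I = A − B/2 + 1 = 1379.5 − 33/2 + 1 = 1364.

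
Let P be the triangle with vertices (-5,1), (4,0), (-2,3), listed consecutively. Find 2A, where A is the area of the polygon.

21

The shoelace formula gives twice the area as |[(-5)·0 − 4·1] + [4·3 − (-2)·0] + [(-2)·1 − (-5)·3]| = 21, so the area is 21/2.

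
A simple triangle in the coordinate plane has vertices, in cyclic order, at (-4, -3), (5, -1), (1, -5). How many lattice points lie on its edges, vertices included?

Summing gcd(|Δx|,|Δy|) over the edges gives the boundary count: gcd(9,2) + gcd(4,4) + gcd(5,2) = 1+4+1 = 6.

6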